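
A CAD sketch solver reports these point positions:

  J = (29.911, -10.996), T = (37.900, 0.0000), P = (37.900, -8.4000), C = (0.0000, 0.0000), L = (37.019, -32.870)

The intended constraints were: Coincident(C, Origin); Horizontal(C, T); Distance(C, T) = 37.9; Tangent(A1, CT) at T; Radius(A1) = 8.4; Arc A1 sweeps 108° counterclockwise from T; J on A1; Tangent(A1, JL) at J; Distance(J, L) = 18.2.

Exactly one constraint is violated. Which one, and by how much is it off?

Distance(J, L) = 18.2 — off by 4.80.

C = (0.00, 0.00) ✓; C.y = 0.00, T.y = 0.00 ✓; |CT| = 37.90 ✓; ∠(PT, TC) = 90.00° ✓; |PT| = 8.400 ✓; bearing(P→J) − bearing(P→T) = 108.0° ✓; |PJ| = 8.400 ✓; ∠(PJ, JL) = 90.00° ✓; |JL| = 23.00 ✗.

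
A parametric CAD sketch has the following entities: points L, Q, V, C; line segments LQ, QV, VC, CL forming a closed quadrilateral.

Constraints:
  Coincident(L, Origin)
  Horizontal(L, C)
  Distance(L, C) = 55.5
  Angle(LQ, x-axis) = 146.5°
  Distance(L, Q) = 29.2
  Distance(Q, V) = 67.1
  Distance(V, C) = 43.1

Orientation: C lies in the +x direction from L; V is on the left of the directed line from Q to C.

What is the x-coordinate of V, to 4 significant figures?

38.50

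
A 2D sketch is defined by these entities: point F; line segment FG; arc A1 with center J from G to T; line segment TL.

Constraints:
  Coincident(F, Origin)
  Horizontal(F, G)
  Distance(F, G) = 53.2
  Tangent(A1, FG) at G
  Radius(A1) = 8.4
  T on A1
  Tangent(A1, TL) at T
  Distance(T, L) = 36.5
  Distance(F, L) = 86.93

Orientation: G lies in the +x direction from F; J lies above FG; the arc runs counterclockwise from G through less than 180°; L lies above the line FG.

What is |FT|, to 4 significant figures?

60.47

Checks: ∠(JG, GF) = 90.00° ✓; |JT| = 8.400 ✓; ∠(JT, TL) = 90.00° ✓; |TL| = 36.50 ✓; |FL| = 86.93 ✓.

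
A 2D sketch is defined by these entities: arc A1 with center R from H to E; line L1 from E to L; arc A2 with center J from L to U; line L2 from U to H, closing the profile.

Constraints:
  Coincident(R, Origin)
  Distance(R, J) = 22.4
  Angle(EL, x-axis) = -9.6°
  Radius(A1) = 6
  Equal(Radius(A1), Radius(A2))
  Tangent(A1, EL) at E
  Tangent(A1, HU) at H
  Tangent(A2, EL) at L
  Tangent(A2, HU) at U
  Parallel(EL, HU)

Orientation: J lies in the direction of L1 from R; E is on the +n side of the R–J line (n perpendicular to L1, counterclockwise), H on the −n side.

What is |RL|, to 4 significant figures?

23.19

Tangency of A1 to both parallel lines with radius 6.0 puts E and H at R ± 6.0·n: E = (1.001, 5.916), H = (-1.001, -5.916). Equal radii place L and U the same way about J: L = J + 6.0·n = (23.09, 2.180), U = J − 6.0·n = (21.09, -9.652). Then |RL| = |L − R| = 23.19.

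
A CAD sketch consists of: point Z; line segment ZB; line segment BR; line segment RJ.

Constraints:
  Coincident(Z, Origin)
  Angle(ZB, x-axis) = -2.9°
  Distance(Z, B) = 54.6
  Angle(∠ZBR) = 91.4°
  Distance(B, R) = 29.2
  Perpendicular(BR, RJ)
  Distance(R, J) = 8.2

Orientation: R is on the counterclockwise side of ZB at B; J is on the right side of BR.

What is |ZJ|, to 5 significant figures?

69.815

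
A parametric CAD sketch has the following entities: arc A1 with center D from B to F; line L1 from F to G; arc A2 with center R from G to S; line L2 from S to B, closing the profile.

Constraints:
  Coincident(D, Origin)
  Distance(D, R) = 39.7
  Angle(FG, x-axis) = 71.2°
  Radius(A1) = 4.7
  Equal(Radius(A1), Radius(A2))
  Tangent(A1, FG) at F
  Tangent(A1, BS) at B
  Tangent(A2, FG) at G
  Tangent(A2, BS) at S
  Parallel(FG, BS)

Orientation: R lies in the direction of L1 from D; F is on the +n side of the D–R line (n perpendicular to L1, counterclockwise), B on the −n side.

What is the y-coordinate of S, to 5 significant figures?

36.067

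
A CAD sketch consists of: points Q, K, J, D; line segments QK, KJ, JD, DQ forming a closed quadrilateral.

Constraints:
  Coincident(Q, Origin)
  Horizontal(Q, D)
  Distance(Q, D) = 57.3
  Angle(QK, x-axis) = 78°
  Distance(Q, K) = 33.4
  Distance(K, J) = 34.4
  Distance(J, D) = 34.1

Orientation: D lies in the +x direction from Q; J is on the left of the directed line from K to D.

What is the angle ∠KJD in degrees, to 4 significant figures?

122.4°

Q is at the origin; Q and D share the same y with |QD| = 57.3 and D in +x, so D = (57.3, 0). QK runs at 78.0° with |QK| = 33.4, so K = (6.944, 32.67). J is determined by |KJ| = 34.4 and |JD| = 34.1 together: it lies at the intersection of circle(K, 34.4) and circle(D, 34.1). With |KD| = 60.03, the foot of the radical line on KD is 30.18 from K and the perpendicular offset is √(34.4² − 30.18²) = 16.50. Taking the left-of-KD solution: J = (41.25, 30.09).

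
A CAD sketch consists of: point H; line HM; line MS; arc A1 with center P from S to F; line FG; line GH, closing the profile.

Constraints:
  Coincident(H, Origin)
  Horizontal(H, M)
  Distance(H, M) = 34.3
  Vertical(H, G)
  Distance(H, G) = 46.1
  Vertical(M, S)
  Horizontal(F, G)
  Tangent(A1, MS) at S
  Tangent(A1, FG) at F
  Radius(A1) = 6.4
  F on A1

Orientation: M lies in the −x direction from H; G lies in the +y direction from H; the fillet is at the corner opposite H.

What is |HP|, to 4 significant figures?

48.52

H is at the origin; H and M share the same y with |HM| = 34.3 and M on the −x side, so M = (-34.30, 0.000). H and G share the same x with |HG| = 46.1 and G on the +y side, so G = (0.000, 46.10). The virtual corner opposite H is at (-34.30, 46.10). Tangency of A1 to MS means the radius PS is perpendicular to MS and A1 meets FG tangentially, so PF is at right angles to FG, with radius 6.4, so the center P sits 6.4 in from both sides at P = (-27.90, 39.70). Then |HP| = |P − H| = 48.52.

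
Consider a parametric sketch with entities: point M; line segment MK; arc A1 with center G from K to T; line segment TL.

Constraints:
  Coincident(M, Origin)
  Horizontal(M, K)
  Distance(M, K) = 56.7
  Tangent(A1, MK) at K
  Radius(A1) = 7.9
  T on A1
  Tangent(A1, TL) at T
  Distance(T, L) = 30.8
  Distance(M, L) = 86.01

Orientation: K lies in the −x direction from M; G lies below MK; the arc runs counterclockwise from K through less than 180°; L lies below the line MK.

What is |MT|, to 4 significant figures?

63.15

Checks: ∠(GK, KM) = 90.00° ✓; |GT| = 7.900 ✓; ∠(GT, TL) = 90.00° ✓; |TL| = 30.80 ✓; |ML| = 86.01 ✓.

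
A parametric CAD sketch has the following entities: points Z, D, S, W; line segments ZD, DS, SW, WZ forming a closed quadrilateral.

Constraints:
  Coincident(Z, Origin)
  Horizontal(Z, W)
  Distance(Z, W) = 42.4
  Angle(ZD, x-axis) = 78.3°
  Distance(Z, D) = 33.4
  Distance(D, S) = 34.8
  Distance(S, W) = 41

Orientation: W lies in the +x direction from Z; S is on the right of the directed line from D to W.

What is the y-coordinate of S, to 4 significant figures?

-1.682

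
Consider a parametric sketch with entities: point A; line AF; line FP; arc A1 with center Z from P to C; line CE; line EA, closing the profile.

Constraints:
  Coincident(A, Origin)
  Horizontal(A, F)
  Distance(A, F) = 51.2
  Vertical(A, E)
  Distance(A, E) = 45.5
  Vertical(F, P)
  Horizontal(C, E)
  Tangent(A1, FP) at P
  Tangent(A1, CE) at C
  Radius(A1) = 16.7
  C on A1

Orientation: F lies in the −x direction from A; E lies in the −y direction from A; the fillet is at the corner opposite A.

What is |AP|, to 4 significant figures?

58.74

A is at the origin; A and F share the same y with |AF| = 51.2 and F on the −x side, so F = (-51.20, 0.000). A and E share the same x with |AE| = 45.5 and E on the −y side, so E = (0.000, -45.50). The virtual corner opposite A is at (-51.20, -45.50). Tangency of A1 to FP means the radius ZP is perpendicular to FP and A1 meets CE tangentially, so ZC is at right angles to CE, with radius 16.7, so the center Z sits 16.7 in from both sides at Z = (-34.50, -28.80). That places the tangent points at P = (-51.20, -28.80) on FP and C = (-34.50, -45.50) on CE. Then |AP| = |P − A| = 58.74.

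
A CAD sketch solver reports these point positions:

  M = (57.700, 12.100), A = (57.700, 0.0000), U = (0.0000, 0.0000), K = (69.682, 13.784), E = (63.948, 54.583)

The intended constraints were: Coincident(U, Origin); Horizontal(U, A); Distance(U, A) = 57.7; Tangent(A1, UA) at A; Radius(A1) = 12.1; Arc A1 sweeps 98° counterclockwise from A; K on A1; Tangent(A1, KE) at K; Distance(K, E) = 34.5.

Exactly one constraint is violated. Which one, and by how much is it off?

Distance(K, E) = 34.5 — off by 6.70.

U = (0.00, 0.00) ✓; U.y = 0.00, A.y = 0.00 ✓; |UA| = 57.70 ✓; ∠(MA, AU) = 90.00° ✓; |MA| = 12.10 ✓; bearing(M→K) − bearing(M→A) = 98.00° ✓; |MK| = 12.10 ✓; ∠(MK, KE) = 90.00° ✓; |KE| = 41.20 ✗.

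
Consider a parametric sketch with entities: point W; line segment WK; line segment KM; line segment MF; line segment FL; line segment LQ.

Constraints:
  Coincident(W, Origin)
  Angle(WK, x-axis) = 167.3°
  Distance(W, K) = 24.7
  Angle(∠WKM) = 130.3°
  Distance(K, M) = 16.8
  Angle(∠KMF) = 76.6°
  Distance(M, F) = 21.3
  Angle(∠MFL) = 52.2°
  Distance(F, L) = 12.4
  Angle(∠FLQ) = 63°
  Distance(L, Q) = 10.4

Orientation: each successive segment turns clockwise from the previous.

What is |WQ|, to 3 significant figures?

31.8

W is at the origin; WK runs at 167.3° with length 24.7, so K = (-24.1, 5.43). ∠WKM = 130.3° gives KM at 118° from the x-axis; with |KM| = 16.8, M = (-31.9, 20.3). ∠KMF = 76.6° gives MF at 14.2° from the x-axis; with |MF| = 21.3, F = (-11.2, 25.5). ∠MFL = 52.2° gives FL at -114° from the x-axis; with |FL| = 12.4, L = (-16.2, 14.2). ∠FLQ = 63.0° gives LQ at 129° from the x-axis; with |LQ| = 10.4, Q = (-22.8, 22.2). Then |WQ| = |Q − W| = 31.8.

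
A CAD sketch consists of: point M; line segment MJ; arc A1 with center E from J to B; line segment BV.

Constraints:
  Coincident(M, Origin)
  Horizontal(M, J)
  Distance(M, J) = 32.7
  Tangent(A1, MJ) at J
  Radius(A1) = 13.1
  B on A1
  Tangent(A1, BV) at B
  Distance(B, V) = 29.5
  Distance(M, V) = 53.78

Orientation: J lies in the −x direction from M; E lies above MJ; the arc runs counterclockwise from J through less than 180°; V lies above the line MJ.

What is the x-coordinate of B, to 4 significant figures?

-20.22

M is at the origin; M and J share the same y with |MJ| = 32.7 and J on the −x side, so J = (-32.70, 0.000). A1 meets MJ tangentially, so EJ is at right angles to MJ, so E = J + (0, 13.1) = (-32.70, 13.10). Since EB ⟂ BV (tangency), |EV| = √(13.1² + 29.5²) = 32.28 regardless of where B sits on A1. So V lies on both circle(M, 53.78) and circle(E, 32.28); the above-MJ intersection is V = (-29.17, 45.18). B is the foot of the tangent from V: B = (-20.22, 17.07).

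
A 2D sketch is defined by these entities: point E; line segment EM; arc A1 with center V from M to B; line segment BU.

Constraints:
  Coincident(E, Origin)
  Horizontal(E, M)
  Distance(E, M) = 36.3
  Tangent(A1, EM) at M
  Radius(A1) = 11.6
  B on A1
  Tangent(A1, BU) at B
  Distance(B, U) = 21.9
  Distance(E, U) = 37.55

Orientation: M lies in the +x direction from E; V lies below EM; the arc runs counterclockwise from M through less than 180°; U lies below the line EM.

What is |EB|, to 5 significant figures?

26.653

E is at the origin; EM is horizontal with |EM| = 36.3 and M on the +x side, so M = (36.300, 0.0000). Since A1 is tangent to EM there, VM ⟂ EM, so V = M + (0, -11.6) = (36.300, -11.600). Since VB ⟂ BU (tangency), |VU| = √(11.6² + 21.9²) = 24.782 regardless of where B sits on A1. So U lies on both circle(E, 37.55) and circle(V, 24.782); the below-EM intersection is U = (21.023, -31.113). B is the foot of the tangent from U: B = (24.881, -9.5561).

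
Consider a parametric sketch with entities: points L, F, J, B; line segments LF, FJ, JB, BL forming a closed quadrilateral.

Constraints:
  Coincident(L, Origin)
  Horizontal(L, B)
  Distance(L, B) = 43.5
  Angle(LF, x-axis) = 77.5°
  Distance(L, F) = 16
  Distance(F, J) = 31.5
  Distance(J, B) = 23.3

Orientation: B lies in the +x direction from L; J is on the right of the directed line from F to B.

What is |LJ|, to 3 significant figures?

24.3

Checks: |FJ| = 31.50 ✓; |JB| = 23.30 ✓.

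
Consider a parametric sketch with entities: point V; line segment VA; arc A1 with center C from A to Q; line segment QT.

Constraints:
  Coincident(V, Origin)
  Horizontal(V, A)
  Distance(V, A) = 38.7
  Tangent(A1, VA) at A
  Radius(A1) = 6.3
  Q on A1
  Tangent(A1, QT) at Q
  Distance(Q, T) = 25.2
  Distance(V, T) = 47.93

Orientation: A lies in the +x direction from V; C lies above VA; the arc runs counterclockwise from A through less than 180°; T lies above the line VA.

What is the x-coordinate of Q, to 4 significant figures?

44.59

Checks: ∠(CA, AV) = 90.00° ✓; |CQ| = 6.300 ✓; ∠(CQ, QT) = 90.00° ✓; |QT| = 25.20 ✓; |VT| = 47.93 ✓.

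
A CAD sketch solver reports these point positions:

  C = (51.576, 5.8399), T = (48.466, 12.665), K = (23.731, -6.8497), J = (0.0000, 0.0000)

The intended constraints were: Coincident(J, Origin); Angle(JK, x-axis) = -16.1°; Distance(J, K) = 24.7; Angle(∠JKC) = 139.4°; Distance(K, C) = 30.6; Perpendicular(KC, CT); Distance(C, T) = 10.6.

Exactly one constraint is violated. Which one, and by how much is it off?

Distance(C, T) = 10.6 — off by 3.10.

J = (0.00, 0.00) ✓; JK at -16.10° ✓; |JK| = 24.70 ✓; ∠JKC = 139.4° ✓; |KC| = 30.60 ✓; ∠(KC, CT) = 90.00° ✓; |CT| = 7.500 ✗.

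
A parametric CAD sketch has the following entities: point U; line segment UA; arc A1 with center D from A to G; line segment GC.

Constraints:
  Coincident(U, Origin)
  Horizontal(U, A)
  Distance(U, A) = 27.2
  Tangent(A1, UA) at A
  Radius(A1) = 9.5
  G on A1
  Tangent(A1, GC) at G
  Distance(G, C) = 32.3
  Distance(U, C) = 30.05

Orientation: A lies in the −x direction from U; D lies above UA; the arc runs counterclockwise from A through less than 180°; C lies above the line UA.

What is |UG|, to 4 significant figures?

19.90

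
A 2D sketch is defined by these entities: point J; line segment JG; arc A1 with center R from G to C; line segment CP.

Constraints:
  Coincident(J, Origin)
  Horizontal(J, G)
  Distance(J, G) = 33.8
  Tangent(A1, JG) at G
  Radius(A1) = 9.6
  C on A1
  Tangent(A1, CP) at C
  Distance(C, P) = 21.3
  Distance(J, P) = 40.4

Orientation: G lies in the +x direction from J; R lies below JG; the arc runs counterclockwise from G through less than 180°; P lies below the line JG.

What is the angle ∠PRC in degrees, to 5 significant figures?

65.739°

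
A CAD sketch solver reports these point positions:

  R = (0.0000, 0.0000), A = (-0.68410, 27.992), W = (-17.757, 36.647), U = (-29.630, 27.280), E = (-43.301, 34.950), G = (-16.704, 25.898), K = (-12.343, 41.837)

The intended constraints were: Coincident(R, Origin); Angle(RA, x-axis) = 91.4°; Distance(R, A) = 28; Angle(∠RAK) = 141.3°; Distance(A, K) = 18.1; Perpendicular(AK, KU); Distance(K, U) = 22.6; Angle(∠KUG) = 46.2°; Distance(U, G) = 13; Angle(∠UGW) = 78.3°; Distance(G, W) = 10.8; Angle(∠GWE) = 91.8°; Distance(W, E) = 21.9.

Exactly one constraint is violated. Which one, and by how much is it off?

Distance(W, E) = 21.9 — off by 3.70.

R = (0.00, 0.00) ✓; RA at 91.40° ✓; |RA| = 28.00 ✓; ∠RAK = 141.3° ✓; |AK| = 18.10 ✓; ∠(AK, KU) = 90.00° ✓; |KU| = 22.60 ✓; ∠KUG = 46.20° ✓; |UG| = 13.00 ✓; ∠UGW = 78.30° ✓; |GW| = 10.80 ✓; ∠GWE = 91.79° ✓; |WE| = 25.60 ✗.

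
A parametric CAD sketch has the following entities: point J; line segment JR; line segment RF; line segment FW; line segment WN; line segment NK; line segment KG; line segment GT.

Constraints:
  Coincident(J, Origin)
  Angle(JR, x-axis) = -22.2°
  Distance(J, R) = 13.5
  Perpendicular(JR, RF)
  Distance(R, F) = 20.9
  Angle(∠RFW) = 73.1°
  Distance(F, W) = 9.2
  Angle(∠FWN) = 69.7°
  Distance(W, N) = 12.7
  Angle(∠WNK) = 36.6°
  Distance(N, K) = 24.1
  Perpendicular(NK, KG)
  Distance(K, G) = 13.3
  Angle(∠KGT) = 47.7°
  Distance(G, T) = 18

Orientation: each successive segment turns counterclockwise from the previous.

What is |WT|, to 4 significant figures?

6.414

NK is perpendicular to KG, so KG runs at 158.4°; with |KG| = 13.3, G = (11.03, 30.14). ∠KGT = 47.7° gives GT at -69.30° from the x-axis; with |GT| = 18.0, T = (17.39, 13.30). Then |WT| = |T − W| = 6.414.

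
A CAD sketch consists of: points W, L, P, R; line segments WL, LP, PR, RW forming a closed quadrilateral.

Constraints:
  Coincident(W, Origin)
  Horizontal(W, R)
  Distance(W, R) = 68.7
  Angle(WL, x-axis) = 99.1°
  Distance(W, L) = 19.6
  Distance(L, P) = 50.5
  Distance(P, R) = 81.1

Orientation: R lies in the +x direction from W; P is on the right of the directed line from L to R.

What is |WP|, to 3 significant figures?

31.7

Checks: |LP| = 50.50 ✓; |PR| = 81.10 ✓.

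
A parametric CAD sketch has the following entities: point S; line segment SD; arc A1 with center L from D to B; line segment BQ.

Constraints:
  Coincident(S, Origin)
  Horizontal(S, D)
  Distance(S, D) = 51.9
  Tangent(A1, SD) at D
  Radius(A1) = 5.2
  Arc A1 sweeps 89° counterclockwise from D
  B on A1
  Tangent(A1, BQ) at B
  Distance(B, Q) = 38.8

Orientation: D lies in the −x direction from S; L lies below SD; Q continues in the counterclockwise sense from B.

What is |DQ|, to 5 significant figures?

44.295

On A1, D sits at bearing 90° from L; an 89° counterclockwise sweep puts B at bearing 179°, so B = L + 5.2·(cos 179°, sin 179°) = (-57.099, -5.1092). Since A1 is tangent to BQ there, LB ⟂ BQ, so BQ runs along (−sin 179°, cos 179°); with |BQ| = 38.8, Q = (-57.776, -43.903). Then |DQ| = |Q − D| = 44.295.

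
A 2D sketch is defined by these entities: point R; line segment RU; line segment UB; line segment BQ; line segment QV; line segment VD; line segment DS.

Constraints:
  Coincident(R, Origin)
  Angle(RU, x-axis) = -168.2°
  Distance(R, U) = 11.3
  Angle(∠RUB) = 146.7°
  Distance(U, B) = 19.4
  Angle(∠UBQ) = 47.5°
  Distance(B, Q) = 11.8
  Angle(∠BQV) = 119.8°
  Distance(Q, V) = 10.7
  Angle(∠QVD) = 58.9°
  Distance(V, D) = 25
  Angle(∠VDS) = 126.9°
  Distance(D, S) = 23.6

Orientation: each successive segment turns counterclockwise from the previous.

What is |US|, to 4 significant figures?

42.65

R is at the origin; RU runs at -168.2° with length 11.3, so U = (-11.06, -2.311). ∠RUB = 146.7° gives UB at -134.9° from the x-axis; with |UB| = 19.4, B = (-24.76, -16.05). ∠UBQ = 47.5° gives BQ at -2.400° from the x-axis; with |BQ| = 11.8, Q = (-12.97, -16.55). ∠BQV = 119.8° gives QV at 57.80° from the x-axis; with |QV| = 10.7, V = (-7.264, -7.492). ∠QVD = 58.9° gives VD at 178.9° from the x-axis; with |VD| = 25.0, D = (-32.26, -7.013). ∠VDS = 126.9° gives DS at -128.0° from the x-axis; with |DS| = 23.6, S = (-46.79, -25.61). Then |US| = |S − U| = 42.65.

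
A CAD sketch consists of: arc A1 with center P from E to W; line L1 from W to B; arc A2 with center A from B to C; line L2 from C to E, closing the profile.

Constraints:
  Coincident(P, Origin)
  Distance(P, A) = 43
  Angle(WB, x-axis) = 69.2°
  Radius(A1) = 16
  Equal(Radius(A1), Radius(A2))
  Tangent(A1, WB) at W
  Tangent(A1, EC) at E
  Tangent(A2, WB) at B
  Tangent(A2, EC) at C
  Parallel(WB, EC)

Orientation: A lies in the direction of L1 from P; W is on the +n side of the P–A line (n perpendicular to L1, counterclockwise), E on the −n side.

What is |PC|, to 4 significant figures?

45.88

The slot axis is L1's direction at 69.2°, so u = (cos 69.2°, sin 69.2°) = (0.3551, 0.9348) and n = (−sin 69.2°, cos 69.2°) = (-0.9348, 0.3551). P is at the origin and A lies 43.0 along u from P, so A = 43.0·u = (15.27, 40.20). Tangency of A1 to both parallel lines with radius 16.0 puts W and E at P ± 16.0·n: W = (-14.96, 5.682), E = (14.96, -5.682). Equal radii place B and C the same way about A: B = A + 16.0·n = (0.3124, 45.88), C = A − 16.0·n = (30.23, 34.52). Then |PC| = |C − P| = 45.88.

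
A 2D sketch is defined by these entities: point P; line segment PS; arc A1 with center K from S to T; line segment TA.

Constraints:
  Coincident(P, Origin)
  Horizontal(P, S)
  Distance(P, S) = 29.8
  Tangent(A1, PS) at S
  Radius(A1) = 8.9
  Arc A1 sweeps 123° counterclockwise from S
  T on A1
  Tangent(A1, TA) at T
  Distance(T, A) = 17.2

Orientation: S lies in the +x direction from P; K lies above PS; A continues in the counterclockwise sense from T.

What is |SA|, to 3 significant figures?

28.2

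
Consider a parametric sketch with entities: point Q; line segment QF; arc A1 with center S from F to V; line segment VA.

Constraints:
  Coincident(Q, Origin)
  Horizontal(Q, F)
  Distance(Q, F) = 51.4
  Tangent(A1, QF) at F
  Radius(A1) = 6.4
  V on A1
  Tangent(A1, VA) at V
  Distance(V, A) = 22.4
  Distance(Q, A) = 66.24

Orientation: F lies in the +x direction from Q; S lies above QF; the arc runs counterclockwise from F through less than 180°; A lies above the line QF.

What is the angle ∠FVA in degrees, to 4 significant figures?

137.9°

Q is at the origin; Q and F share the same y with |QF| = 51.4 and F on the +x side, so F = (51.40, 0.000). Since A1 is tangent to QF there, SF ⟂ QF, so S = F + (0, 6.4) = (51.40, 6.400). Since SV ⟂ VA (tangency), |SA| = √(6.4² + 22.4²) = 23.30 regardless of where V sits on A1. So A lies on both circle(Q, 66.24) and circle(S, 23.30); the above-QF intersection is A = (60.01, 28.05). V is the foot of the tangent from A: V = (57.77, 5.760).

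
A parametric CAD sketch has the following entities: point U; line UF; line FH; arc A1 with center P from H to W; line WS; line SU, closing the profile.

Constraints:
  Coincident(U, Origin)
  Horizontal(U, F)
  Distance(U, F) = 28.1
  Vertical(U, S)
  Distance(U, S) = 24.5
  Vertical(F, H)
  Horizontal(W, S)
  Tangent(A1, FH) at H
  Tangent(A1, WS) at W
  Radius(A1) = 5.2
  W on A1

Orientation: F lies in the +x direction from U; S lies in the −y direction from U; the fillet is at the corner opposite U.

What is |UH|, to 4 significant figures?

34.09

The virtual corner opposite U is at (28.10, -24.50). The tangent condition forces PH to be normal to FH and tangency of A1 to WS means the radius PW is perpendicular to WS, with radius 5.2, so the center P sits 5.2 in from both sides at P = (22.90, -19.30). That places the tangent points at H = (28.10, -19.30) on FH and W = (22.90, -24.50) on WS. Then |UH| = |H − U| = 34.09.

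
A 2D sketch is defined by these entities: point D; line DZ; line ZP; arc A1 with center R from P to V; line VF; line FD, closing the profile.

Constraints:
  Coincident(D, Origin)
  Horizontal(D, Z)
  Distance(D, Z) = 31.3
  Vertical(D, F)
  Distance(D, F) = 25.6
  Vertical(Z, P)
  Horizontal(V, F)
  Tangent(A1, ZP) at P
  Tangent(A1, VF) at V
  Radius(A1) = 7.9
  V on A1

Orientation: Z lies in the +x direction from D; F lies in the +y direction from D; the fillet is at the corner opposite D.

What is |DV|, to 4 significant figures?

34.68

D is at the origin; D and Z share the same y with |DZ| = 31.3 and Z on the +x side, so Z = (31.30, 0.000). DF is vertical with |DF| = 25.6 and F on the +y side, so F = (0.000, 25.60). The virtual corner opposite D is at (31.30, 25.60). A1 meets ZP tangentially, so RP is at right angles to ZP and tangency of A1 to VF means the radius RV is perpendicular to VF, with radius 7.9, so the center R sits 7.9 in from both sides at R = (23.40, 17.70). That places the tangent points at P = (31.30, 17.70) on ZP and V = (23.40, 25.60) on VF. Then |DV| = |V − D| = 34.68.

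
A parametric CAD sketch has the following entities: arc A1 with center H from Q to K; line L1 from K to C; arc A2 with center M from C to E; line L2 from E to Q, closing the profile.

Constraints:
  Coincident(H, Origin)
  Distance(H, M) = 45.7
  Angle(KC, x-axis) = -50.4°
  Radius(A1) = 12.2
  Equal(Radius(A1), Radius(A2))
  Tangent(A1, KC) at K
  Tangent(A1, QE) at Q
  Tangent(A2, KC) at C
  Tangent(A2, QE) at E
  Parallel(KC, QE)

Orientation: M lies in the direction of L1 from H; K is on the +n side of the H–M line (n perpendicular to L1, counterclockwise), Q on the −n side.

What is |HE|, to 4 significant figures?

47.30

The slot axis is L1's direction at -50.4°, so u = (cos -50.4°, sin -50.4°) = (0.6374, -0.7705) and n = (−sin -50.4°, cos -50.4°) = (0.7705, 0.6374). H is at the origin and M lies 45.7 along u from H, so M = 45.7·u = (29.13, -35.21). Tangency of A1 to both parallel lines with radius 12.2 puts K and Q at H ± 12.2·n: K = (9.400, 7.777), Q = (-9.400, -7.777). Equal radii place C and E the same way about M: C = M + 12.2·n = (38.53, -27.44), E = M − 12.2·n = (19.73, -42.99). Then |HE| = |E − H| = 47.30.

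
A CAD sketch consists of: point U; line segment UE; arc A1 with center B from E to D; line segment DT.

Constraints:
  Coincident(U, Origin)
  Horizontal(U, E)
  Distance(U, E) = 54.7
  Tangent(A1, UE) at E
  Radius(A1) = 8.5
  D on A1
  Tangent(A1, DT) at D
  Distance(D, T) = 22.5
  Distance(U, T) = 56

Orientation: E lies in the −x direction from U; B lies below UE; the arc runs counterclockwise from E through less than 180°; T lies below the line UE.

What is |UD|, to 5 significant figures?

62.750

Checks: |UE| = 54.70 ✓; ∠(BE, EU) = 90.00° ✓; |BD| = 8.500 ✓; ∠(BD, DT) = 90.00° ✓; |DT| = 22.50 ✓; |UT| = 56.00 ✓.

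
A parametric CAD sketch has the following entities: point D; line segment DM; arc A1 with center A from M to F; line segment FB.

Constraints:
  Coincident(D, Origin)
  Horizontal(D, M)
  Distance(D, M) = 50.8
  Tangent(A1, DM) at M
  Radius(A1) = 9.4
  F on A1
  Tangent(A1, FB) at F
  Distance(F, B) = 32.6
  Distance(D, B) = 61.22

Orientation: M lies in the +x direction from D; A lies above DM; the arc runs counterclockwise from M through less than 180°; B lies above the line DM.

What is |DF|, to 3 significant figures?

60.7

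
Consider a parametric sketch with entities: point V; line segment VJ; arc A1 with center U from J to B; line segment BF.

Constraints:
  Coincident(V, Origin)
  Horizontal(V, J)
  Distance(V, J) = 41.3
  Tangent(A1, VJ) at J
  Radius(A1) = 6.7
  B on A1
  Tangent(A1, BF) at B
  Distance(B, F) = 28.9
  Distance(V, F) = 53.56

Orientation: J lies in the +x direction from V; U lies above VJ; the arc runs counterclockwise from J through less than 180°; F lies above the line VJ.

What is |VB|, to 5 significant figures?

48.490

Checks: |UB| = 6.700 ✓; ∠(UB, BF) = 90.00° ✓; |BF| = 28.90 ✓; |VF| = 53.56 ✓.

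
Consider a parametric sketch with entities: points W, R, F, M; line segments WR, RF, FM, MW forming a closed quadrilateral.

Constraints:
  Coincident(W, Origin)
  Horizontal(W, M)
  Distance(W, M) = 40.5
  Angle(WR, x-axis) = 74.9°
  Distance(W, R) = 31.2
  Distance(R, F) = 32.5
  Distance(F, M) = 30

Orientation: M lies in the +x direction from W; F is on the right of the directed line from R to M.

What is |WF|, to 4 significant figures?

10.83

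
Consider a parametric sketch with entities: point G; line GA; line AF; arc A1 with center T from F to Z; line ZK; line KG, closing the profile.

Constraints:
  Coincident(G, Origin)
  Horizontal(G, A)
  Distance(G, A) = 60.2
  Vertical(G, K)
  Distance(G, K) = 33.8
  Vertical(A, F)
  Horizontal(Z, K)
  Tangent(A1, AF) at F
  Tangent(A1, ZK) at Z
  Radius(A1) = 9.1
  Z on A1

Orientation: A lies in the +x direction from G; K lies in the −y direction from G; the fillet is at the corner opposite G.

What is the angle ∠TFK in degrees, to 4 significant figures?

8.596°

G is at the origin; GA is horizontal with |GA| = 60.2 and A on the +x side, so A = (60.20, 0.000). G and K share the same x with |GK| = 33.8 and K on the −y side, so K = (0.000, -33.80). The virtual corner opposite G is at (60.20, -33.80). A1 meets AF tangentially, so TF is at right angles to AF and tangency of A1 to ZK means the radius TZ is perpendicular to ZK, with radius 9.1, so the center T sits 9.1 in from both sides at T = (51.10, -24.70). That places the tangent points at F = (60.20, -24.70) on AF and Z = (51.10, -33.80) on ZK. Then cos ∠TFK = FT·FK / (|FT||FK|), giving 8.596°.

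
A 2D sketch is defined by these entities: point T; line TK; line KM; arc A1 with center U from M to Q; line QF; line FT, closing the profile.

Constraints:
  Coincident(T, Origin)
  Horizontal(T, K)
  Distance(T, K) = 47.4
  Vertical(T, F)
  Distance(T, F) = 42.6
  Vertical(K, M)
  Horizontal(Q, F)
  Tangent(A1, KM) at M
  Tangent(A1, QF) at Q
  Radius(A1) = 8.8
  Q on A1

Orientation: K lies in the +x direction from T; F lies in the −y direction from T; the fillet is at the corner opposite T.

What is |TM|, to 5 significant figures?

58.217

T is at the origin; T and K share the same y with |TK| = 47.4 and K on the +x side, so K = (47.400, 0.0000). TF is vertical with |TF| = 42.6 and F on the −y side, so F = (0.0000, -42.600). The virtual corner opposite T is at (47.400, -42.600). A1 meets KM tangentially, so UM is at right angles to KM and A1 meets QF tangentially, so UQ is at right angles to QF, with radius 8.8, so the center U sits 8.8 in from both sides at U = (38.600, -33.800). That places the tangent points at M = (47.400, -33.800) on KM and Q = (38.600, -42.600) on QF. Then |TM| = |M − T| = 58.217.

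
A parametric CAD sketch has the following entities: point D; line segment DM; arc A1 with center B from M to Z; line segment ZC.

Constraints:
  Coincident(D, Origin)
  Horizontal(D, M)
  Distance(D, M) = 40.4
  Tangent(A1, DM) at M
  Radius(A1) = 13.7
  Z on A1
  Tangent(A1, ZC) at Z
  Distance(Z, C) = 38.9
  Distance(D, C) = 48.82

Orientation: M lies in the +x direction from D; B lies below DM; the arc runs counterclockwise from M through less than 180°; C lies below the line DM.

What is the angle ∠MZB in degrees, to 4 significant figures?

54.09°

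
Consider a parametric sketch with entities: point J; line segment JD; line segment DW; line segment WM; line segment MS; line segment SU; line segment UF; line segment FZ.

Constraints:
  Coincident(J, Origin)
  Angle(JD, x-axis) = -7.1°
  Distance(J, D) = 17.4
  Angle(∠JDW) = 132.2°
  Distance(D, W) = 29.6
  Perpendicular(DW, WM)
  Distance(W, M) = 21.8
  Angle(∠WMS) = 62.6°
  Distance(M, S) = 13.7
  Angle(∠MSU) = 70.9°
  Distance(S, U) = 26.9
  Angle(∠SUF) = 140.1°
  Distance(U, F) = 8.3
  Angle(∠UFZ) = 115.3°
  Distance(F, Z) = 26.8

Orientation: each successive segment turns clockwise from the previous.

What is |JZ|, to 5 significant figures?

70.226

∠SUF = 140.1° gives UF at -51.300° from the x-axis; with |UF| = 8.3, F = (46.174, -37.121). ∠UFZ = 115.3° gives FZ at -116.00° from the x-axis; with |FZ| = 26.8, Z = (34.426, -61.209). Then |JZ| = |Z − J| = 70.226.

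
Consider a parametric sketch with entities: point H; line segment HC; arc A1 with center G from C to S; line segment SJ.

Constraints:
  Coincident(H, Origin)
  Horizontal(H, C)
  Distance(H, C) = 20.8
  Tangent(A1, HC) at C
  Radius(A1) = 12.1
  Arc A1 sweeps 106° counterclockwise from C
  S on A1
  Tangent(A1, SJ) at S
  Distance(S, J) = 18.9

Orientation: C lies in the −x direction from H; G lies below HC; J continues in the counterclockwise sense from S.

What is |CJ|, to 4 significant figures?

34.21

H is at the origin; H and C share the same y with |HC| = 20.8 and C on the −x side, so C = (-20.80, 0.000). Since A1 is tangent to HC there, GC ⟂ HC, so G = C + (0, -12.1) = (-20.80, -12.10). On A1, C sits at bearing 90° from G; a 106° counterclockwise sweep puts S at bearing 196°, so S = G + 12.1·(cos 196°, sin 196°) = (-32.43, -15.44). Since A1 is tangent to SJ there, GS ⟂ SJ, so SJ runs along (−sin 196°, cos 196°); with |SJ| = 18.9, J = (-27.22, -33.60). Then |CJ| = |J − C| = 34.21.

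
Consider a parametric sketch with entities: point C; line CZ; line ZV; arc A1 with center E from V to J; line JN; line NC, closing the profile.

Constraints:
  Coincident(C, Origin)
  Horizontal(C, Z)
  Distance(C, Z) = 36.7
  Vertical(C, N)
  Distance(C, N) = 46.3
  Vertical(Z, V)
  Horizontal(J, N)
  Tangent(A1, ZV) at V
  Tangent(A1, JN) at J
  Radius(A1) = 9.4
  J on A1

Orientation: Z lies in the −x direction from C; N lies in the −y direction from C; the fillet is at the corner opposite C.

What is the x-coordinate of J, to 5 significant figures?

-27.300

C is at the origin; CZ is horizontal with |CZ| = 36.7 and Z on the −x side, so Z = (-36.700, 0.0000). CN is vertical with |CN| = 46.3 and N on the −y side, so N = (0.0000, -46.300). The virtual corner opposite C is at (-36.700, -46.300). Since A1 is tangent to ZV there, EV ⟂ ZV and since A1 is tangent to JN there, EJ ⟂ JN, with radius 9.4, so the center E sits 9.4 in from both sides at E = (-27.300, -36.900). That places the tangent points at V = (-36.700, -36.900) on ZV and J = (-27.300, -46.300) on JN. So J.x = -27.300.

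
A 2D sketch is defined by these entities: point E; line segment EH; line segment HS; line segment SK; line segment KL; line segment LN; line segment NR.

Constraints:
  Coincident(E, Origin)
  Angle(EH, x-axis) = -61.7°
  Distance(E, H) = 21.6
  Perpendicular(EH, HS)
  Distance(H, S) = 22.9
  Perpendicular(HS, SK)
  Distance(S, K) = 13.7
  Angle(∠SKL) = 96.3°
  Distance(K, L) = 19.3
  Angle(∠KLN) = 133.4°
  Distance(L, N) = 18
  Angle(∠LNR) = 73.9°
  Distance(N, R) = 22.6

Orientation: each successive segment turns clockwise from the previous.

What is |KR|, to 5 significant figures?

26.150

∠KLN = 133.4° gives LN at -12.000° from the x-axis; with |LN| = 18.0, N = (17.076, -10.595). ∠LNR = 73.9° gives NR at -118.10° from the x-axis; with |NR| = 22.6, R = (6.4307, -30.531). Then |KR| = |R − K| = 26.150.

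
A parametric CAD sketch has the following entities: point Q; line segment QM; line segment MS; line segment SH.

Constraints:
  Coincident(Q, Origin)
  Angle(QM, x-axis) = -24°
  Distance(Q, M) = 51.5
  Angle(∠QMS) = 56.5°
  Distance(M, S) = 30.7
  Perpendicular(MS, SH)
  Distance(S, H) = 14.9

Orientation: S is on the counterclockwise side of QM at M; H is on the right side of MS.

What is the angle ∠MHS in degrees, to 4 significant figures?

64.11°

∠QMS = 56.5°, so MS runs at -24.0° + (180° − 56.5°) = 99.50° from the x-axis; with |MS| = 30.7, S = M + 30.7·(cos 99.50°, sin 99.50°) = (41.98, 9.332). MS is perpendicular to SH; with |SH| = 14.9 on the right of MS, H = S + 14.9·(0.9863, 0.1650) = (56.68, 11.79). Then cos ∠MHS = HM·HS / (|HM||HS|), giving 64.11°.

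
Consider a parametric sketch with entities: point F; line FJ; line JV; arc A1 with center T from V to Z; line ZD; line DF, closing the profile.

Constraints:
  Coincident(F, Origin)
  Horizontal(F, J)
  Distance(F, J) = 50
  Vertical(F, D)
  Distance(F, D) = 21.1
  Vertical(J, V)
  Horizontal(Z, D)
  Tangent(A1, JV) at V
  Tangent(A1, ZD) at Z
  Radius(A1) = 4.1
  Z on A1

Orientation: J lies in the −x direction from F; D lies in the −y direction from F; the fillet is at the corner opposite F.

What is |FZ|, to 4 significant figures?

50.52

F is at the origin; F and J share the same y with |FJ| = 50.0 and J on the −x side, so J = (-50.00, 0.000). FD is vertical with |FD| = 21.1 and D on the −y side, so D = (0.000, -21.10). The virtual corner opposite F is at (-50.00, -21.10). The tangent condition forces TV to be normal to JV and A1 meets ZD tangentially, so TZ is at right angles to ZD, with radius 4.1, so the center T sits 4.1 in from both sides at T = (-45.90, -17.00). That places the tangent points at V = (-50.00, -17.00) on JV and Z = (-45.90, -21.10) on ZD. Then |FZ| = |Z − F| = 50.52.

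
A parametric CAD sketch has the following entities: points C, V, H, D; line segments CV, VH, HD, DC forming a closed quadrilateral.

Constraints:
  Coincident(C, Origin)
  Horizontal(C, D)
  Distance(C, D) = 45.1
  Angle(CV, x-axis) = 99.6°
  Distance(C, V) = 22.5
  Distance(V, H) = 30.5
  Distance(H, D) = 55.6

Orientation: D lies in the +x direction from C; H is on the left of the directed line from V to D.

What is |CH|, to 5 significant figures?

48.764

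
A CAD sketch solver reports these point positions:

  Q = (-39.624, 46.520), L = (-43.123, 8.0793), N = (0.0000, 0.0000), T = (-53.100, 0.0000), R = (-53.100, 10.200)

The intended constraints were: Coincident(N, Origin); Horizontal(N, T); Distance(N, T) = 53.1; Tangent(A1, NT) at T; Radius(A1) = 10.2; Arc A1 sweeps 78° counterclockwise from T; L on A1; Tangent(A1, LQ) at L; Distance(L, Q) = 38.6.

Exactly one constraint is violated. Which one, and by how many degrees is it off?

Tangent(A1, LQ) at L — off by 6.80°.

N = (0.00, 0.00) ✓; N.y = 0.00, T.y = 0.00 ✓; |NT| = 53.10 ✓; ∠(RT, TN) = 90.00° ✓; |RT| = 10.20 ✓; bearing(R→L) − bearing(R→T) = 78.00° ✓; |RL| = 10.20 ✓; ∠(RL, LQ) = 83.20° ✗; |LQ| = 38.60 ✓.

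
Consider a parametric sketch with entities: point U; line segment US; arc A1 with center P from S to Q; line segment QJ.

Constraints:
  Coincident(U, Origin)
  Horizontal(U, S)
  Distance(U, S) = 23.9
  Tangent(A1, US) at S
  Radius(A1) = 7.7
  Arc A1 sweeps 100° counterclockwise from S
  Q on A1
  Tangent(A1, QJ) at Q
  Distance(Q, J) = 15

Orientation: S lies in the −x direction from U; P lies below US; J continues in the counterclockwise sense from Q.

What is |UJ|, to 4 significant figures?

37.43

U is at the origin; US is horizontal with |US| = 23.9 and S on the −x side, so S = (-23.90, 0.000). Since A1 is tangent to US there, PS ⟂ US, so P = S + (0, -7.7) = (-23.90, -7.700). On A1, S sits at bearing 90° from P; a 100° counterclockwise sweep puts Q at bearing 190°, so Q = P + 7.7·(cos 190°, sin 190°) = (-31.48, -9.037). Tangency of A1 to QJ means the radius PQ is perpendicular to QJ, so QJ runs along (−sin 190°, cos 190°); with |QJ| = 15.0, J = (-28.88, -23.81). Then |UJ| = |J − U| = 37.43.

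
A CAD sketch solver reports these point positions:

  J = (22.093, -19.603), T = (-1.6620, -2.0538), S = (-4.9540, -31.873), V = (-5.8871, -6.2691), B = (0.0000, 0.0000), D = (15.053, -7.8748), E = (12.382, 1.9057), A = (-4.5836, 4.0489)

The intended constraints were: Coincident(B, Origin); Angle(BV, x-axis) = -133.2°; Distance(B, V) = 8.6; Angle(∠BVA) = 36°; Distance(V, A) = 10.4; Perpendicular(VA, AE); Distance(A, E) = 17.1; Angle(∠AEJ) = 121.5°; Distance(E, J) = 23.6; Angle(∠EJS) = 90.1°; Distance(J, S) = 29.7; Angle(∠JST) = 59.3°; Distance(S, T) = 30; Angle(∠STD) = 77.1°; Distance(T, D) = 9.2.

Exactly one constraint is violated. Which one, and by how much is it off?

Distance(T, D) = 9.2 — off by 8.50.

B = (0.00, 0.00) ✓; BV at -133.2° ✓; |BV| = 8.600 ✓; ∠BVA = 36.00° ✓; |VA| = 10.40 ✓; ∠(VA, AE) = 90.00° ✓; |AE| = 17.10 ✓; ∠AEJ = 121.5° ✓; |EJ| = 23.60 ✓; ∠EJS = 90.10° ✓; |JS| = 29.70 ✓; ∠JST = 59.30° ✓; |ST| = 30.00 ✓; ∠STD = 77.10° ✓; |TD| = 17.70 ✗.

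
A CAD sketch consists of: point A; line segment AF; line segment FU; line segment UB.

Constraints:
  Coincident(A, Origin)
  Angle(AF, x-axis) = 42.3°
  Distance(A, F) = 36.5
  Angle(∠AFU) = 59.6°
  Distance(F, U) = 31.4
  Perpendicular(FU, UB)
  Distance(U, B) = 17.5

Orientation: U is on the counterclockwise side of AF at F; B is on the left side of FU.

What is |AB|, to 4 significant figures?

19.04

∠AFU = 59.6°, so FU runs at 42.3° + (180° − 59.6°) = 162.7° from the x-axis; with |FU| = 31.4, U = F + 31.4·(cos 162.7°, sin 162.7°) = (-2.983, 33.90). The perpendicularity gives UB at right angles to FU; with |UB| = 17.5 on the left of FU, B = U + 17.5·(-0.2974, -0.9548) = (-8.187, 17.19). Then |AB| = |B − A| = 19.04.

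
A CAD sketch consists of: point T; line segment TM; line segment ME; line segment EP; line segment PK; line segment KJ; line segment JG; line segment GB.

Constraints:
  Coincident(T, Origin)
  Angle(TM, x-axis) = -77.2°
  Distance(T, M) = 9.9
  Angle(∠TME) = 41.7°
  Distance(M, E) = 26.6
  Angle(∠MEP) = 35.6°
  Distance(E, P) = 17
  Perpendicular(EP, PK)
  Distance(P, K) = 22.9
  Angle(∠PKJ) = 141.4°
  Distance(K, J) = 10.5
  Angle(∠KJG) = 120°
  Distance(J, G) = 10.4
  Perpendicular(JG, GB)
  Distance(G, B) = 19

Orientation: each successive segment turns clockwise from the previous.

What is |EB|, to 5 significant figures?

11.177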